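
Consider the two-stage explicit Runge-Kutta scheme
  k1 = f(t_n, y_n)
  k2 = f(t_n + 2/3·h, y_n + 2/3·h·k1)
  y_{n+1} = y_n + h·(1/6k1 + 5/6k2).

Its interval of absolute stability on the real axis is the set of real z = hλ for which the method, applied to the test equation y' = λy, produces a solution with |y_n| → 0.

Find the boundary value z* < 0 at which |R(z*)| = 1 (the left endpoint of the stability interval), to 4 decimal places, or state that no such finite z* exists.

z* = -1.8000.

Set f=λy, z=hλ:
  k1=λy_n ⇒ h·k1=z·y_n;  k2=λ(1+2/3z)y_n ⇒ h·k2=z(1+2/3z)y_n
  y_{n+1}/y_n = 1 + 1/6z + 5/6z(1+2/3z) = 1 + z + 5/9z²
  so R(z) = 1 + z + 5/9z².

Find x<0 with |R(x)|<1.
x=-0.74: |R|=0.5642
R=1: x+5/9x²=0 ⇒ x=−9/5=-1.8000; min R=1−1/(4·5/9)=0.5500>−1
Confirm numerically:
  x=-1.559: |R|=0.79127 <1
  x=-1.502: |R|=0.75134 <1
  x=-1.490: |R|=0.74339 <1
  x=-1.054: |R|=0.56318 <1
  x=-2.091: |R|=1.33805 >1
  x=-2.006: |R|=1.22958 >1
So |R|<1 on (-1.8000, 0).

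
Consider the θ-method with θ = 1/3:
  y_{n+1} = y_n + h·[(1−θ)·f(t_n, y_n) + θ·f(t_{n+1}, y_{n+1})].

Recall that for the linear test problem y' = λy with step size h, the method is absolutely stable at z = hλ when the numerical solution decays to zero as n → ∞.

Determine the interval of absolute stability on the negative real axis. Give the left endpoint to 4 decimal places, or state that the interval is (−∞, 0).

z∈(-6.0000,0).

Test eqn y'=λy, z=hλ:
  y_{n+1} = y_n + z·[2/3·y_n + 1/3·y_{n+1}] ⇒ (1 − 1/3z)y_{n+1} = (1 + 2/3z)y_n
  Hence R(z) = (1 + 2/3z)/(1 − 1/3z).

Solve |R(x)|<1 on ℝ⁻.
x=-0.62: |R|=0.4862
R=−1: 1+2/3x = −1+1/3x ⇒ -1/3x=2 ⇒ x=2/(-1/3)=-6.0000
Confirm numerically:
  x=-5.324: |R|=0.91879 <1
  x=-5.249: |R|=0.90896 <1
  x=-3.466: |R|=0.60810 <1
  x=-3.141: |R|=0.53444 <1
  x=-6.475: |R|=1.05013 >1
  x=-6.021: |R|=1.00233 >1
Stable set (-6.0000, 0).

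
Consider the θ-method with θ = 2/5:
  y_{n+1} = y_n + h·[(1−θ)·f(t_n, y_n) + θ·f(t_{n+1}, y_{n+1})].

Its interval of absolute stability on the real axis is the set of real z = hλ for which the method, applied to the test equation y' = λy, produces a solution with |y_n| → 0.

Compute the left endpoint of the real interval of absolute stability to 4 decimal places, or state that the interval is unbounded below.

z* = -10.0000.

On y'=λy, z=hλ:
  y_{n+1} = y_n + z·[3/5·y_n + 2/5·y_{n+1}] ⇒ (1 − 2/5z)y_{n+1} = (1 + 3/5z)y_n
  R(z) = (1 + 3/5z)/(1 − 2/5z).

Find x<0 with |R(x)|<1.
x=-0.4: |R|=0.6552
R=−1: 1+3/5x = −1+2/5x ⇒ -1/5x=2 ⇒ x=2/(-1/5)=-10.0000
Confirm numerically:
  x=-9.477: |R|=0.97817 <1
  x=-8.074: |R|=0.90893 <1
  x=-7.625: |R|=0.88272 <1
  x=-4.970: |R|=0.66332 <1
  x=-10.521: |R|=1.02001 >1
  x=-10.364: |R|=1.01415 >1
So |R|<1 on (-10.0000, 0).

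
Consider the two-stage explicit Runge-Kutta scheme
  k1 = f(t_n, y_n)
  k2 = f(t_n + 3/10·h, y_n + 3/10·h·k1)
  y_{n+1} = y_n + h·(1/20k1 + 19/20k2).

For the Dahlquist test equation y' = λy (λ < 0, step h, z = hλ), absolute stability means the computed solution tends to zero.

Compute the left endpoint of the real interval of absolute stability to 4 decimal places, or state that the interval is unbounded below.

On y'=λy, z=hλ:
  k1=λy_n ⇒ h·k1=z·y_n;  k2=λ(1+3/10z)y_n ⇒ h·k2=z(1+3/10z)y_n
  y_{n+1}/y_n = 1 + 1/20z + 19/20z(1+3/10z) = 1 + z + 57/200z²
  ⇒ R(z) = 1 + z + 57/200z².

Find x<0 with |R(x)|<1.
x=-1.26: |R|=0.1925
R=1: x+57/200x²=0 ⇒ x=−200/57=-3.5088; min R=1−1/(4·57/200)=0.1228>−1
Confirm numerically:
  x=-3.098: |R|=0.63732 <1
  x=-2.325: |R|=0.21560 <1
  x=-1.804: |R|=0.12351 <1
  x=-1.635: |R|=0.12687 <1
  x=-4.094: |R|=1.68284 >1
  x=-3.797: |R|=1.31190 >1
  x=-3.669: |R|=1.16754 >1
Stable set (-3.5088, 0).

left endpoint -3.5088.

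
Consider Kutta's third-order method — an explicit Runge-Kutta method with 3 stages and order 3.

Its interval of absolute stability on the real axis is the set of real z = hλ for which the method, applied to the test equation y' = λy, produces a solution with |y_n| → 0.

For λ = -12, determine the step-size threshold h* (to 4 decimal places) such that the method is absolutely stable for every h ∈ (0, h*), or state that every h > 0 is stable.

With y'=λy (z=hλ):
  order 3, 3-stage ⇒ R(z)=1+z+z^2/2+z^3/6
  (e.g. R(-1.27)=0.19505, |R|=0.19505)

Solve |R(x)|<1 on ℝ⁻.
x=-1.27: |R|=0.1951
|R(-2.11)|=0.4496 |R(-1.63)|=0.0233 |R(-1.5)|=0.0625
Bisect:
  x_lo=-3.3564 |R|=3.0255  x_hi=-0.2976 |R|=0.7423
  mid=-1.82698 |R|=0.17441 →hi
  mid=-2.59167 |R|=1.13457 →lo
  mid=-2.20932 |R|=0.56610 →hi
  mid=-2.40050 |R|=0.82474 →hi
  mid=-2.49609 |R|=0.97282 →hi
  mid=-2.54388 |R|=1.05193 →lo
  mid=-2.51998 |R|=1.01194 →lo
  mid=-2.50803 |R|=0.99227 →hi
  ...
  [-2.51289,-2.51270] ⇒ x*=-2.5127
Stable set (-2.5127, 0).

(-2.5127,0); λ=-12 ⇒ h* = 0.2094.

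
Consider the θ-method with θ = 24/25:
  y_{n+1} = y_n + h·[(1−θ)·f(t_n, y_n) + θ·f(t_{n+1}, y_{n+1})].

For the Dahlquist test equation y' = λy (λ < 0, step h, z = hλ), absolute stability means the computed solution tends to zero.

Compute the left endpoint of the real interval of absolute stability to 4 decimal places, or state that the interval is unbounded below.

interval (−∞, 0).

With y'=λy (z=hλ):
  y_{n+1} = y_n + z·[1/25·y_n + 24/25·y_{n+1}] ⇒ (1 − 24/25z)y_{n+1} = (1 + 1/25z)y_n
  Hence R(z) = (1 + 1/25z)/(1 − 24/25z).

Need |R(x)|<1, x<0.
x=-1.49: |R|=0.3869
x=-2: |R|=0.3151
x=-10: |R|=0.0566
x=-100: |R|=0.0309
θ=24/25≥1/2 ⇒ |1+1/25x|<|1−24/25x| ∀x<0 ⇒ interval (−∞,0).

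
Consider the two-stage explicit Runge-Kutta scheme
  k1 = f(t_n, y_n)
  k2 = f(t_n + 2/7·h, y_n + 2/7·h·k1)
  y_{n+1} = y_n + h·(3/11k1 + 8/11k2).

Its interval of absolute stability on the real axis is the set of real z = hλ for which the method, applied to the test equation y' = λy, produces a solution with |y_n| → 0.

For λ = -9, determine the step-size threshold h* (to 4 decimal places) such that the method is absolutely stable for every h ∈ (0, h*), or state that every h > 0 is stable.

(-4.8125,0); λ=-9 ⇒ h* = (77/16)/9 = 0.5347.

On y'=λy, z=hλ:
  k1=λy_n ⇒ h·k1=z·y_n;  k2=λ(1+2/7z)y_n ⇒ h·k2=z(1+2/7z)y_n
  y_{n+1}/y_n = 1 + 3/11z + 8/11z(1+2/7z) = 1 + z + 16/77z²
  Hence R(z) = 1 + z + 16/77z².

Boundary: |R(x)|=1, x<0.
x=-1.75: |R|=0.1136
R=1: x+16/77x²=0 ⇒ x=−77/16=-4.8125; min R=1−1/(4·16/77)=-0.2031>−1
Confirm numerically:
  x=-4.019: |R|=0.33733 <1
  x=-2.998: |R|=0.13036 <1
  x=-2.669: |R|=0.18878 <1
  x=-2.649: |R|=0.19088 <1
  x=-5.347: |R|=1.59386 >1
  x=-4.923: |R|=1.11304 >1
So |R|<1 on (-4.8125, 0).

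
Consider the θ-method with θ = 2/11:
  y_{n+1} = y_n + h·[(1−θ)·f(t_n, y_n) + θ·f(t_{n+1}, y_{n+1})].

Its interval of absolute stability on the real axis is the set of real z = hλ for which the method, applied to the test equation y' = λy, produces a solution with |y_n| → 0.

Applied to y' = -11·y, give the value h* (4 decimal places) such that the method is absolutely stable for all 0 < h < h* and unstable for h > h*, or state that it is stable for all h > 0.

(-3.1429,0); λ=-11 ⇒ h* = (22/7)/11 = 0.2857.

Set f=λy, z=hλ:
  y_{n+1} = y_n + z·[9/11·y_n + 2/11·y_{n+1}] ⇒ (1 − 2/11z)y_{n+1} = (1 + 9/11z)y_n
  Hence R(z) = (1 + 9/11z)/(1 − 2/11z).

Find x<0 with |R(x)|<1.
x=-0.46: |R|=0.5755
R=−1: 1+9/11x = −1+2/11x ⇒ -7/11x=2 ⇒ x=2/(-7/11)=-3.1429
Confirm numerically:
  x=-2.524: |R|=0.73006 <1
  x=-1.592: |R|=0.23463 <1
  x=-1.572: |R|=0.22257 <1
  x=-3.600: |R|=1.17582 >1
  x=-3.453: |R|=1.12124 >1
So |R|<1 on (-3.1429, 0).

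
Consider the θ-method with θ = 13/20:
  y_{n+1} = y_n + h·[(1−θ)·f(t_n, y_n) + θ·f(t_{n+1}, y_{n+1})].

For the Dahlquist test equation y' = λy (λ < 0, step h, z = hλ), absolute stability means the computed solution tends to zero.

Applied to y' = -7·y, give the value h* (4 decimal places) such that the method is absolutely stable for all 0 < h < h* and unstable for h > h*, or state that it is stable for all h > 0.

interval (−∞, 0). Any h>0 works for λ=-7.

Test eqn y'=λy, z=hλ:
  y_{n+1} = y_n + z·[7/20·y_n + 13/20·y_{n+1}] ⇒ (1 − 13/20z)y_{n+1} = (1 + 7/20z)y_n
  ⇒ R(z) = (1 + 7/20z)/(1 − 13/20z).

Solve |R(x)|<1 on ℝ⁻.
x=-1.33: |R|=0.2867
x=-2: |R|=0.1304
x=-10: |R|=0.3333
x=-100: |R|=0.5152
θ=13/20≥1/2 ⇒ |1+7/20x|<|1−13/20x| ∀x<0 ⇒ unbounded interval.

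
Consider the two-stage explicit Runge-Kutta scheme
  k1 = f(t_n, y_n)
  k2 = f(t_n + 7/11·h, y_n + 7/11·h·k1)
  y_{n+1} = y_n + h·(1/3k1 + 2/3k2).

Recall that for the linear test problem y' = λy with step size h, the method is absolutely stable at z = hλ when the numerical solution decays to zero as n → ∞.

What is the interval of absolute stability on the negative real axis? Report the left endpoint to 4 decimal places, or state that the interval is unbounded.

On y'=λy, z=hλ:
  k1=λy_n ⇒ h·k1=z·y_n;  k2=λ(1+7/11z)y_n ⇒ h·k2=z(1+7/11z)y_n
  y_{n+1}/y_n = 1 + 1/3z + 2/3z(1+7/11z) = 1 + z + 14/33z²
  ⇒ R(z) = 1 + z + 14/33z².

Need |R(x)|<1, x<0.
x=-0.8: |R|=0.4715
R=1: x+14/33x²=0 ⇒ x=−33/14=-2.3571; min R=1−1/(4·14/33)=0.4107>−1
Confirm numerically:
  x=-2.031: |R|=0.71898 <1
  x=-1.667: |R|=0.51192 <1
  x=-1.378: |R|=0.42759 <1
  x=-1.118: |R|=0.41227 <1
  x=-2.898: |R|=1.66496 >1
  x=-2.805: |R|=1.53295 >1
Stable set (-2.3571, 0).

(-2.3571, 0).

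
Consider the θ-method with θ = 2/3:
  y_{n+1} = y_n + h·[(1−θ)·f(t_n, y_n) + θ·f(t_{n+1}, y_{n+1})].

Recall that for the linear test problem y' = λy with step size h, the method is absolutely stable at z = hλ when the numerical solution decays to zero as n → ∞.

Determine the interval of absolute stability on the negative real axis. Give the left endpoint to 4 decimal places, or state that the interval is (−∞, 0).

With y'=λy (z=hλ):
  y_{n+1} = y_n + z·[1/3·y_n + 2/3·y_{n+1}] ⇒ (1 − 2/3z)y_{n+1} = (1 + 1/3z)y_n
  ⇒ R(z) = (1 + 1/3z)/(1 − 2/3z).

Boundary: |R(x)|=1, x<0.
x=-1.64: |R|=0.2166
x=-2: |R|=0.1429
x=-10: |R|=0.3043
x=-100: |R|=0.4778
θ=2/3≥1/2 ⇒ |1+1/3x|<|1−2/3x| ∀x<0 ⇒ stable on all of ℝ⁻.

unbounded; (−∞, 0).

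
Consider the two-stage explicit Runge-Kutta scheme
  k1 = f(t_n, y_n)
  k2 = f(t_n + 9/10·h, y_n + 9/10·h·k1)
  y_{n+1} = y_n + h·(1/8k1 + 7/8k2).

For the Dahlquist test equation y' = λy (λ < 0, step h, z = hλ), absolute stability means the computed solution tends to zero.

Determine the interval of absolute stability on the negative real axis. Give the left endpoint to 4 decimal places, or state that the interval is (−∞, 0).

On y'=λy, z=hλ:
  k1=λy_n ⇒ h·k1=z·y_n;  k2=λ(1+9/10z)y_n ⇒ h·k2=z(1+9/10z)y_n
  y_{n+1}/y_n = 1 + 1/8z + 7/8z(1+9/10z) = 1 + z + 63/80z²
  so R(z) = 1 + z + 63/80z².

Boundary: |R(x)|=1, x<0.
x=-1.11: |R|=0.8603
R=1: x+63/80x²=0 ⇒ x=−80/63=-1.2698; min R=1−1/(4·63/80)=0.6825>−1
Confirm numerically:
  x=-1.112: |R|=0.86178 <1
  x=-0.997: |R|=0.78578 <1
  x=-0.939: |R|=0.75536 <1
  x=-1.767: |R|=1.69180 >1
  x=-1.586: |R|=1.39487 >1
  x=-1.538: |R|=1.32479 >1
Interval (-1.2698, 0).

(-1.2698, 0).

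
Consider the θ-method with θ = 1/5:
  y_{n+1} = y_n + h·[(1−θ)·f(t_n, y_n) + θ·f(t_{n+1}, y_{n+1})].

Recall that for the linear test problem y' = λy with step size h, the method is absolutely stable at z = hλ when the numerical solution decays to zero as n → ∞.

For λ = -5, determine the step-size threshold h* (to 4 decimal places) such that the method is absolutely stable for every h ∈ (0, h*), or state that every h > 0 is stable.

(-3.3333,0); λ=-5 ⇒ h* = (10/3)/5 = 0.6667.

With y'=λy (z=hλ):
  y_{n+1} = y_n + z·[4/5·y_n + 1/5·y_{n+1}] ⇒ (1 − 1/5z)y_{n+1} = (1 + 4/5z)y_n
  ⇒ R(z) = (1 + 4/5z)/(1 − 1/5z).

Find x<0 with |R(x)|<1.
x=-0.55: |R|=0.5045
R=−1: 1+4/5x = −1+1/5x ⇒ -3/5x=2 ⇒ x=2/(-3/5)=-3.3333
Confirm numerically:
  x=-3.095: |R|=0.91167 <1
  x=-2.386: |R|=0.61522 <1
  x=-1.342: |R|=0.05803 <1
  x=-3.651: |R|=1.11016 >1
  x=-3.615: |R|=1.09808 >1
  x=-3.410: |R|=1.02735 >1
Stable set (-3.3333, 0).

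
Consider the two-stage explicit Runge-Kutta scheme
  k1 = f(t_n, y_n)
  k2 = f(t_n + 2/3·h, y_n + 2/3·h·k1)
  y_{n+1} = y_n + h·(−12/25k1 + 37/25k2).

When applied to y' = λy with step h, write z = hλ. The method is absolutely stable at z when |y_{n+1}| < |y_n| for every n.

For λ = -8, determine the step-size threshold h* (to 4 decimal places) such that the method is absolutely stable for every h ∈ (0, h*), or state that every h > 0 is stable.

(-1.0135,0); λ=-8 ⇒ h* = (75/74)/8 = 0.1267.

Test eqn y'=λy, z=hλ:
  k1=λy_n ⇒ h·k1=z·y_n;  k2=λ(1+2/3z)y_n ⇒ h·k2=z(1+2/3z)y_n
  y_{n+1}/y_n = 1 − 12/25z + 37/25z(1+2/3z) = 1 + z + 74/75z²
  so R(z) = 1 + z + 74/75z².

Boundary: |R(x)|=1, x<0.
x=-1.32: |R|=1.3992
R=1: x+74/75x²=0 ⇒ x=−75/74=-1.0135; min R=1−1/(4·74/75)=0.7466>−1
Confirm numerically:
  x=-0.944: |R|=0.93525 <1
  x=-0.711: |R|=0.78778 <1
  x=-0.679: |R|=0.77589 <1
  x=-1.432: |R|=1.59128 >1
  x=-1.408: |R|=1.54803 >1
Stable set (-1.0135, 0).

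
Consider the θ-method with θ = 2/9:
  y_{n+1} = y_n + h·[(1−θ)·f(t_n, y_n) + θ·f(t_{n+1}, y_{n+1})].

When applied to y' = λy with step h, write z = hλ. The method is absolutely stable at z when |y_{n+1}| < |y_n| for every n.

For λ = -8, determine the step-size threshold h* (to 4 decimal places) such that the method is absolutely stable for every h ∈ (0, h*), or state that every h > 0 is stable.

(-3.6000,0); λ=-8 ⇒ h* = (18/5)/8 = 0.4500.

With y'=λy (z=hλ):
  y_{n+1} = y_n + z·[7/9·y_n + 2/9·y_{n+1}] ⇒ (1 − 2/9z)y_{n+1} = (1 + 7/9z)y_n
  so R(z) = (1 + 7/9z)/(1 − 2/9z).

Find x<0 with |R(x)|<1.
x=-0.46: |R|=0.5827
R=−1: 1+7/9x = −1+2/9x ⇒ -5/9x=2 ⇒ x=2/(-5/9)=-3.6000
Confirm numerically:
  x=-3.578: |R|=0.99319 <1
  x=-3.204: |R|=0.87150 <1
  x=-1.479: |R|=0.11315 <1
  x=-3.985: |R|=1.11344 >1
  x=-3.873: |R|=1.08151 >1
  x=-3.782: |R|=1.05494 >1
So |R|<1 on (-3.6000, 0).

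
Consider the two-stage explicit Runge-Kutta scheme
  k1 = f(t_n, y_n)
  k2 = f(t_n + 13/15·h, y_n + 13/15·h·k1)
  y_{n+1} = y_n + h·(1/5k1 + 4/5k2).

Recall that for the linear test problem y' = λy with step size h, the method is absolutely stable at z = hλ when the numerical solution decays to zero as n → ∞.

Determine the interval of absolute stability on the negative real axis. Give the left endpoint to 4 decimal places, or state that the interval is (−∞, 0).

z∈(-1.4423,0).

With y'=λy (z=hλ):
  k1=λy_n ⇒ h·k1=z·y_n;  k2=λ(1+13/15z)y_n ⇒ h·k2=z(1+13/15z)y_n
  y_{n+1}/y_n = 1 + 1/5z + 4/5z(1+13/15z) = 1 + z + 52/75z²
  so R(z) = 1 + z + 52/75z².

Find x<0 with |R(x)|<1.
x=-1.34: |R|=0.9049
R=1: x+52/75x²=0 ⇒ x=−75/52=-1.4423; min R=1−1/(4·52/75)=0.6394>−1
Confirm numerically:
  x=-0.979: |R|=0.68552 <1
  x=-0.776: |R|=0.64151 <1
  x=-0.663: |R|=0.64177 <1
  x=-2.020: |R|=1.80908 >1
  x=-1.728: |R|=1.34228 >1
  x=-1.724: |R|=1.33671 >1
Stable set (-1.4423, 0).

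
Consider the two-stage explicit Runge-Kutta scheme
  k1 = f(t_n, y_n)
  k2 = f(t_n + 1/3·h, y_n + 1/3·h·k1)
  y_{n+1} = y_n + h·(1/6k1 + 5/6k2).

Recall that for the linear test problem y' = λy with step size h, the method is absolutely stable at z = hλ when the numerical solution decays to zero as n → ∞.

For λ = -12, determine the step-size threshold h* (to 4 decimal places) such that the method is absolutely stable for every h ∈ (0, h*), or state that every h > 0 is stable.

With y'=λy (z=hλ):
  k1=λy_n ⇒ h·k1=z·y_n;  k2=λ(1+1/3z)y_n ⇒ h·k2=z(1+1/3z)y_n
  y_{n+1}/y_n = 1 + 1/6z + 5/6z(1+1/3z) = 1 + z + 5/18z²
  R(z) = 1 + z + 5/18z².

Need |R(x)|<1, x<0.
x=-0.92: |R|=0.3151
R=1: x+5/18x²=0 ⇒ x=−18/5=-3.6000; min R=1−1/(4·5/18)=0.1000>−1
Confirm numerically:
  x=-2.536: |R|=0.25047 <1
  x=-2.181: |R|=0.14032 <1
  x=-1.688: |R|=0.10348 <1
  x=-1.583: |R|=0.11308 <1
  x=-4.135: |R|=1.61451 >1
  x=-3.884: |R|=1.30640 >1
  x=-3.782: |R|=1.19120 >1
Stable set (-3.6000, 0).

(-3.6000,0); λ=-12 ⇒ h* = (18/5)/12 = 0.3000.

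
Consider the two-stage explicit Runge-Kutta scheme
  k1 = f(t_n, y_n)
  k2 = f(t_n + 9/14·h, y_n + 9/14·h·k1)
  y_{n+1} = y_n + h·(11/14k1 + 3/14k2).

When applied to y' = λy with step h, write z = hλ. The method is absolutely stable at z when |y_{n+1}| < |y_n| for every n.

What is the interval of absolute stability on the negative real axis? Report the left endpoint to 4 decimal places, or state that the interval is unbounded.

z∈(-7.2593,0).

Set f=λy, z=hλ:
  k1=λy_n ⇒ h·k1=z·y_n;  k2=λ(1+9/14z)y_n ⇒ h·k2=z(1+9/14z)y_n
  y_{n+1}/y_n = 1 + 11/14z + 3/14z(1+9/14z) = 1 + z + 27/196z²
  ⇒ R(z) = 1 + z + 27/196z².

Find x<0 with |R(x)|<1.
x=-1.12: |R|=0.0528
R=1: x+27/196x²=0 ⇒ x=−196/27=-7.2593; min R=1−1/(4·27/196)=-0.8148>−1
Confirm numerically:
  x=-6.614: |R|=0.41210 <1
  x=-6.334: |R|=0.19267 <1
  x=-3.935: |R|=0.80197 <1
  x=-3.364: |R|=0.80509 <1
  x=-7.744: |R|=1.51711 >1
  x=-7.403: |R|=1.14659 >1
Stable set (-7.2593, 0).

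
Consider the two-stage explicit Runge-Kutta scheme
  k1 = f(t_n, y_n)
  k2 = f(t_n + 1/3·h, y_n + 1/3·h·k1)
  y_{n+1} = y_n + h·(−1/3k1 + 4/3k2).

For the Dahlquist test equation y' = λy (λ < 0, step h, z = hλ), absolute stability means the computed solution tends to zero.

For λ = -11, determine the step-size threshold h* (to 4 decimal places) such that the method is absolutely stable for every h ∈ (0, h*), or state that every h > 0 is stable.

(-2.2500,0); λ=-11 ⇒ h* = (9/4)/11 = 0.2045.

With y'=λy (z=hλ):
  k1=λy_n ⇒ h·k1=z·y_n;  k2=λ(1+1/3z)y_n ⇒ h·k2=z(1+1/3z)y_n
  y_{n+1}/y_n = 1 − 1/3z + 4/3z(1+1/3z) = 1 + z + 4/9z²
  ⇒ R(z) = 1 + z + 4/9z².

Need |R(x)|<1, x<0.
x=-0.55: |R|=0.5844
R=1: x+4/9x²=0 ⇒ x=−9/4=-2.2500; min R=1−1/(4·4/9)=0.4375>−1
Confirm numerically:
  x=-2.096: |R|=0.85654 <1
  x=-1.745: |R|=0.60834 <1
  x=-1.124: |R|=0.43750 <1
  x=-2.815: |R|=1.70688 >1
  x=-2.693: |R|=1.53022 >1
  x=-2.410: |R|=1.17138 >1
So |R|<1 on (-2.2500, 0).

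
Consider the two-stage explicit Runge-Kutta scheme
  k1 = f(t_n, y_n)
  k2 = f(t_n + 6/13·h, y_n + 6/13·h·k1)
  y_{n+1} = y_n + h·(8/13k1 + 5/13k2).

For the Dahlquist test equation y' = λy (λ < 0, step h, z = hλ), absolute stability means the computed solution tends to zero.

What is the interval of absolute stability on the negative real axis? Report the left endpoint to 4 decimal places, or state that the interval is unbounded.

Set f=λy, z=hλ:
  k1=λy_n ⇒ h·k1=z·y_n;  k2=λ(1+6/13z)y_n ⇒ h·k2=z(1+6/13z)y_n
  y_{n+1}/y_n = 1 + 8/13z + 5/13z(1+6/13z) = 1 + z + 30/169z²
  R(z) = 1 + z + 30/169z².

Solve |R(x)|<1 on ℝ⁻.
x=-1.68: |R|=0.1790
R=1: x+30/169x²=0 ⇒ x=−169/30=-5.6333; min R=1−1/(4·30/169)=-0.4083>−1
Confirm numerically:
  x=-3.808: |R|=0.23388 <1
  x=-3.436: |R|=0.34024 <1
  x=-3.201: |R|=0.38211 <1
  x=-6.171: |R|=1.58898 >1
  x=-5.784: |R|=1.15470 >1
Interval (-5.6333, 0).

z∈(-5.6333,0).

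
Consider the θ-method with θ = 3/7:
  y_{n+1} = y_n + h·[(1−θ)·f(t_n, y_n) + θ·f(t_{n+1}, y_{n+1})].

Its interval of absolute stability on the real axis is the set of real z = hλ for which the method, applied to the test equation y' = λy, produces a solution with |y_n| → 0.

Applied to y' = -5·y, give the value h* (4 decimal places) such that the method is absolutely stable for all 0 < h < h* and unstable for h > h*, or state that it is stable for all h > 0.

With y'=λy (z=hλ):
  y_{n+1} = y_n + z·[4/7·y_n + 3/7·y_{n+1}] ⇒ (1 − 3/7z)y_{n+1} = (1 + 4/7z)y_n
  so R(z) = (1 + 4/7z)/(1 − 3/7z).

Solve |R(x)|<1 on ℝ⁻.
x=-0.32: |R|=0.7186
R=−1: 1+4/7x = −1+3/7x ⇒ -1/7x=2 ⇒ x=2/(-1/7)=-14.0000
Confirm numerically:
  x=-12.437: |R|=0.96473 <1
  x=-9.718: |R|=0.88156 <1
  x=-7.023: |R|=0.75143 <1
  x=-14.549: |R|=1.01084 >1
  x=-14.378: |R|=1.00754 >1
  x=-14.347: |R|=1.00693 >1
Stable set (-14.0000, 0).

(-14.0000,0); λ=-5 ⇒ h* = (14)/5 = 2.8000.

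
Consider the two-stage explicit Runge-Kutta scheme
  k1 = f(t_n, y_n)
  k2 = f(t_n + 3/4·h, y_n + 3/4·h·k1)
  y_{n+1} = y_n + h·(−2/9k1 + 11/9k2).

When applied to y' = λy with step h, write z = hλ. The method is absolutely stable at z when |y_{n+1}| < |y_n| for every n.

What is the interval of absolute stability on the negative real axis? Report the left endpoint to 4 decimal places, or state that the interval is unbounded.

(-1.0909, 0).

With y'=λy (z=hλ):
  k1=λy_n ⇒ h·k1=z·y_n;  k2=λ(1+3/4z)y_n ⇒ h·k2=z(1+3/4z)y_n
  y_{n+1}/y_n = 1 − 2/9z + 11/9z(1+3/4z) = 1 + z + 11/12z²
  R(z) = 1 + z + 11/12z².

Need |R(x)|<1, x<0.
x=-0.93: |R|=0.8628
R=1: x+11/12x²=0 ⇒ x=−12/11=-1.0909; min R=1−1/(4·11/12)=0.7273>−1
Confirm numerically:
  x=-0.819: |R|=0.79586 <1
  x=-0.725: |R|=0.75682 <1
  x=-0.723: |R|=0.75617 <1
  x=-0.614: |R|=0.73158 <1
  x=-1.515: |R|=1.58896 >1
  x=-1.171: |R|=1.08597 >1
So |R|<1 on (-1.0909, 0).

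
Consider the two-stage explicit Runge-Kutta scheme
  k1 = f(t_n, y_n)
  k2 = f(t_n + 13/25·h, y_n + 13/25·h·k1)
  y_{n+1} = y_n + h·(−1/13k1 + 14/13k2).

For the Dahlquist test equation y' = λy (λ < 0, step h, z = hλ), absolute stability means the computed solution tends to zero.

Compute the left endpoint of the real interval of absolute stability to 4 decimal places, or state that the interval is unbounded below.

left endpoint -1.7857.

On y'=λy, z=hλ:
  k1=λy_n ⇒ h·k1=z·y_n;  k2=λ(1+13/25z)y_n ⇒ h·k2=z(1+13/25z)y_n
  y_{n+1}/y_n = 1 − 1/13z + 14/13z(1+13/25z) = 1 + z + 14/25z²
  ⇒ R(z) = 1 + z + 14/25z².

Solve |R(x)|<1 on ℝ⁻.
x=-0.32: |R|=0.7373
R=1: x+14/25x²=0 ⇒ x=−25/14=-1.7857; min R=1−1/(4·14/25)=0.5536>−1
Confirm numerically:
  x=-1.752: |R|=0.96692 <1
  x=-1.740: |R|=0.95546 <1
  x=-1.423: |R|=0.71096 <1
  x=-0.800: |R|=0.55840 <1
  x=-2.244: |R|=1.57590 >1
  x=-2.193: |R|=1.50018 >1
  x=-1.808: |R|=1.02256 >1
Stable set (-1.7857, 0).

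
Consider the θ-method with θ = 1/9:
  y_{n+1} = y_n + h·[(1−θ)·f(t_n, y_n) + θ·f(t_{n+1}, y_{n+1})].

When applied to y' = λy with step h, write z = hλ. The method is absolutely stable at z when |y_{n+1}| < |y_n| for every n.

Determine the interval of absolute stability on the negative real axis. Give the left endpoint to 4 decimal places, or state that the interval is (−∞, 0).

z∈(-2.5714,0).

Set f=λy, z=hλ:
  y_{n+1} = y_n + z·[8/9·y_n + 1/9·y_{n+1}] ⇒ (1 − 1/9z)y_{n+1} = (1 + 8/9z)y_n
  Hence R(z) = (1 + 8/9z)/(1 − 1/9z).

Solve |R(x)|<1 on ℝ⁻.
x=-1.11: |R|=0.0119
R=−1: 1+8/9x = −1+1/9x ⇒ -7/9x=2 ⇒ x=2/(-7/9)=-2.5714
Confirm numerically:
  x=-2.351: |R|=0.86406 <1
  x=-2.039: |R|=0.66238 <1
  x=-1.374: |R|=0.19202 <1
  x=-1.165: |R|=0.03148 <1
  x=-3.042: |R|=1.27354 >1
  x=-2.789: |R|=1.12919 >1
Stable set (-2.5714, 0).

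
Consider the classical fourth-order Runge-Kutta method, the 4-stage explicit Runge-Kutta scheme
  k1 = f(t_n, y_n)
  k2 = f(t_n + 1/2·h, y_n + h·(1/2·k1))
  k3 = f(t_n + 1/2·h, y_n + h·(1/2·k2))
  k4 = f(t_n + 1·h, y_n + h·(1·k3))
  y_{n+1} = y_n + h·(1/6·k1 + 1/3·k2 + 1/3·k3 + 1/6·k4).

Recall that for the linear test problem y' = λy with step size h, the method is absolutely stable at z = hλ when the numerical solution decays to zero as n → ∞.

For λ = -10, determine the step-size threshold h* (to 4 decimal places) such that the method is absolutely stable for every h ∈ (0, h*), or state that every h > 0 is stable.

(-2.7853,0); λ=-10 ⇒ h* = 0.2785.

With y'=λy (z=hλ):
  order 4, 4-stage ⇒ R(z)=1+z+z^2/2+z^3/6+z^4/24
  (e.g. R(-0.59)=0.55487, |R|=0.55487)

Boundary: |R(x)|=1, x<0.
x=-0.59: |R|=0.5549
|R(-2.94)|=1.2594 |R(-2.85)|=1.1020 |R(-0.84)|=0.4348
Bisect:
  x_lo=-3.4432 |R|=2.5375  x_hi=-0.1502 |R|=0.8606
  mid=-1.79667 |R|=0.28490 →hi
  mid=-2.61992 |R|=0.77799 →hi
  mid=-3.03155 |R|=1.43935 →lo
  mid=-2.82573 |R|=1.06270 →lo
  mid=-2.72283 |R|=0.90983 →hi
  mid=-2.77428 |R|=0.98352 →hi
  mid=-2.80001 |R|=1.02241 →lo
  mid=-2.78714 |R|=1.00279 →lo
  mid=-2.78071 |R|=0.99312 →hi
  mid=-2.78393 |R|=0.99794 →hi
  ...
  [-2.78534,-2.78513] ⇒ x*=-2.7853
Interval (-2.7853, 0).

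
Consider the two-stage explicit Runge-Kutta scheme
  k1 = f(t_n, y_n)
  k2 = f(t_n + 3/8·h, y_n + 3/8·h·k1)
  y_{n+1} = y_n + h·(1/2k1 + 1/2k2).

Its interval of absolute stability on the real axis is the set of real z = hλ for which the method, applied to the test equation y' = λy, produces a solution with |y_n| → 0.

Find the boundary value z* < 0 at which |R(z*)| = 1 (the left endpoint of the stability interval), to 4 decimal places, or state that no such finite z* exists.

Test eqn y'=λy, z=hλ:
  k1=λy_n ⇒ h·k1=z·y_n;  k2=λ(1+3/8z)y_n ⇒ h·k2=z(1+3/8z)y_n
  y_{n+1}/y_n = 1 + 1/2z + 1/2z(1+3/8z) = 1 + z + 3/16z²
  Hence R(z) = 1 + z + 3/16z².

Need |R(x)|<1, x<0.
x=-1.68: |R|=0.1508
R=1: x+3/16x²=0 ⇒ x=−16/3=-5.3333; min R=1−1/(4·3/16)=-0.3333>−1
Confirm numerically:
  x=-4.820: |R|=0.53608 <1
  x=-4.311: |R|=0.17364 <1
  x=-2.944: |R|=0.31891 <1
  x=-2.313: |R|=0.30988 <1
  x=-5.736: |R|=1.43307 >1
  x=-5.402: |R|=1.06955 >1
  x=-5.397: |R|=1.06443 >1
So |R|<1 on (-5.3333, 0).

left endpoint -5.3333.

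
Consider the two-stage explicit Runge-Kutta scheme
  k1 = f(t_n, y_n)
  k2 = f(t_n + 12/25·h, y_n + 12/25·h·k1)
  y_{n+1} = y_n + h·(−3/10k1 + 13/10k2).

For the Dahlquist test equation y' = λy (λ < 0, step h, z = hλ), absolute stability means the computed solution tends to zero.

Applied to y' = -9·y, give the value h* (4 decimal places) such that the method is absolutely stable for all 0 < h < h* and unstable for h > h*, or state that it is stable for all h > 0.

(-1.6026,0); λ=-9 ⇒ h* = (125/78)/9 = 0.1781.

On y'=λy, z=hλ:
  k1=λy_n ⇒ h·k1=z·y_n;  k2=λ(1+12/25z)y_n ⇒ h·k2=z(1+12/25z)y_n
  y_{n+1}/y_n = 1 − 3/10z + 13/10z(1+12/25z) = 1 + z + 78/125z²
  R(z) = 1 + z + 78/125z².

Boundary: |R(x)|=1, x<0.
x=-1.8: |R|=1.2218
R=1: x+78/125x²=0 ⇒ x=−125/78=-1.6026; min R=1−1/(4·78/125)=0.5994>−1
Confirm numerically:
  x=-1.268: |R|=0.73528 <1
  x=-1.119: |R|=0.66235 <1
  x=-0.988: |R|=0.62111 <1
  x=-0.876: |R|=0.60284 <1
  x=-2.053: |R|=1.57704 >1
  x=-1.781: |R|=1.19830 >1
Interval (-1.6026, 0).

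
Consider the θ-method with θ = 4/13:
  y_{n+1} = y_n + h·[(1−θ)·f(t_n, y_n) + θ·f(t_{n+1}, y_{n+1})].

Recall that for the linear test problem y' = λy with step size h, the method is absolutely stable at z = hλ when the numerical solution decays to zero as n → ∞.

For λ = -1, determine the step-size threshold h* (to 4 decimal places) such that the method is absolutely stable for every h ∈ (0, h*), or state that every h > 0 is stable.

(-5.2000,0); λ=-1 ⇒ h* = (26/5)/1 = 5.2000.

Set f=λy, z=hλ:
  y_{n+1} = y_n + z·[9/13·y_n + 4/13·y_{n+1}] ⇒ (1 − 4/13z)y_{n+1} = (1 + 9/13z)y_n
  ⇒ R(z) = (1 + 9/13z)/(1 − 4/13z).

Boundary: |R(x)|=1, x<0.
x=-1.16: |R|=0.1451
R=−1: 1+9/13x = −1+4/13x ⇒ -5/13x=2 ⇒ x=2/(-5/13)=-5.2000
Confirm numerically:
  x=-4.206: |R|=0.83336 <1
  x=-3.464: |R|=0.67679 <1
  x=-2.832: |R|=0.51332 <1
  x=-2.191: |R|=0.30872 <1
  x=-5.477: |R|=1.03968 >1
  x=-5.222: |R|=1.00325 >1
Interval (-5.2000, 0).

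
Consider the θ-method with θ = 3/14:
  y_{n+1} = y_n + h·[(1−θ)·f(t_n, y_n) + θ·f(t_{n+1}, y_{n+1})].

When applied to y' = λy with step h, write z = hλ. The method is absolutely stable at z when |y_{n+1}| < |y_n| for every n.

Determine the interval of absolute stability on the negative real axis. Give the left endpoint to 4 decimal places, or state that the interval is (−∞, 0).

z∈(-3.5000,0).

On y'=λy, z=hλ:
  y_{n+1} = y_n + z·[11/14·y_n + 3/14·y_{n+1}] ⇒ (1 − 3/14z)y_{n+1} = (1 + 11/14z)y_n
  Hence R(z) = (1 + 11/14z)/(1 − 3/14z).

Find x<0 with |R(x)|<1.
x=-1.15: |R|=0.0774
R=−1: 1+11/14x = −1+3/14x ⇒ -4/7x=2 ⇒ x=2/(-4/7)=-3.5000
Confirm numerically:
  x=-3.223: |R|=0.90638 <1
  x=-2.703: |R|=0.71161 <1
  x=-2.132: |R|=0.46342 <1
  x=-3.928: |R|=1.13280 >1
  x=-3.807: |R|=1.09661 >1
  x=-3.759: |R|=1.08197 >1
Stable set (-3.5000, 0).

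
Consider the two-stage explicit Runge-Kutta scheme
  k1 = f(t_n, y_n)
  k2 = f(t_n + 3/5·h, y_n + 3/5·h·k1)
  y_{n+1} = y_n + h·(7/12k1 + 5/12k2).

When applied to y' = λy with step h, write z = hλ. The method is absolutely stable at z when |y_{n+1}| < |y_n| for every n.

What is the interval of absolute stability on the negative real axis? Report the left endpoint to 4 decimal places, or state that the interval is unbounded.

(-4.0000, 0).

Test eqn y'=λy, z=hλ:
  k1=λy_n ⇒ h·k1=z·y_n;  k2=λ(1+3/5z)y_n ⇒ h·k2=z(1+3/5z)y_n
  y_{n+1}/y_n = 1 + 7/12z + 5/12z(1+3/5z) = 1 + z + 1/4z²
  Hence R(z) = 1 + z + 1/4z².

Boundary: |R(x)|=1, x<0.
x=-1.13: |R|=0.1892
R=1: x+1/4x²=0 ⇒ x=−4=-4.0000; min R=1−1/(4·1/4)=0.0000>−1
Confirm numerically:
  x=-3.809: |R|=0.81812 <1
  x=-1.957: |R|=0.00046 <1
  x=-1.776: |R|=0.01254 <1
  x=-4.406: |R|=1.44721 >1
  x=-4.027: |R|=1.02718 >1
Stable set (-4.0000, 0).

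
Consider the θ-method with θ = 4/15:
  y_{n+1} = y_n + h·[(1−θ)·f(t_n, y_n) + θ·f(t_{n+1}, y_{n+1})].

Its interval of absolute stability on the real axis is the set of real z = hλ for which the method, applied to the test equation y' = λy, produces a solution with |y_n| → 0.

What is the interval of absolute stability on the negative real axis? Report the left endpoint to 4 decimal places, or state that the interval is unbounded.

z∈(-4.2857,0).

With y'=λy (z=hλ):
  y_{n+1} = y_n + z·[11/15·y_n + 4/15·y_{n+1}] ⇒ (1 − 4/15z)y_{n+1} = (1 + 11/15z)y_n
  R(z) = (1 + 11/15z)/(1 − 4/15z).

Solve |R(x)|<1 on ℝ⁻.
x=-0.88: |R|=0.2873
R=−1: 1+11/15x = −1+4/15x ⇒ -7/15x=2 ⇒ x=2/(-7/15)=-4.2857
Confirm numerically:
  x=-2.520: |R|=0.50718 <1
  x=-2.090: |R|=0.34204 <1
  x=-1.845: |R|=0.23660 <1
  x=-4.782: |R|=1.10179 >1
  x=-4.603: |R|=1.06647 >1
  x=-4.401: |R|=1.02475 >1
So |R|<1 on (-4.2857, 0).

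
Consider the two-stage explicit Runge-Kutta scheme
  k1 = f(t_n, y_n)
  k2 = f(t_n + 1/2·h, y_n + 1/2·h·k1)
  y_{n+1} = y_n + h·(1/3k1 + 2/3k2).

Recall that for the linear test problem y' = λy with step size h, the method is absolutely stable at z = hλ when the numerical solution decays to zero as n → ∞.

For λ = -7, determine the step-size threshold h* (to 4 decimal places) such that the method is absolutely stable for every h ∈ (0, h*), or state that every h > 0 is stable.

With y'=λy (z=hλ):
  k1=λy_n ⇒ h·k1=z·y_n;  k2=λ(1+1/2z)y_n ⇒ h·k2=z(1+1/2z)y_n
  y_{n+1}/y_n = 1 + 1/3z + 2/3z(1+1/2z) = 1 + z + 1/3z²
  Hence R(z) = 1 + z + 1/3z².

Need |R(x)|<1, x<0.
x=-0.98: |R|=0.3401
R=1: x+1/3x²=0 ⇒ x=−3=-3.0000; min R=1−1/(4·1/3)=0.2500>−1
Confirm numerically:
  x=-2.758: |R|=0.77752 <1
  x=-2.559: |R|=0.62383 <1
  x=-1.593: |R|=0.25288 <1
  x=-3.383: |R|=1.43190 >1
  x=-3.059: |R|=1.06016 >1
Stable set (-3.0000, 0).

(-3.0000,0); λ=-7 ⇒ h* = (3)/7 = 0.4286.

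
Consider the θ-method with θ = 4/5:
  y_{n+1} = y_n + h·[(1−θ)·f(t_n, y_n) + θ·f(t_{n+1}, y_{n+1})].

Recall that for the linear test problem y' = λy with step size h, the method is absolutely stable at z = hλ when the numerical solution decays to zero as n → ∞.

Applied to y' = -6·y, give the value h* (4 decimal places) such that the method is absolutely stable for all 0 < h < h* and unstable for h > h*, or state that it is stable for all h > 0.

Test eqn y'=λy, z=hλ:
  y_{n+1} = y_n + z·[1/5·y_n + 4/5·y_{n+1}] ⇒ (1 − 4/5z)y_{n+1} = (1 + 1/5z)y_n
  Hence R(z) = (1 + 1/5z)/(1 − 4/5z).

Solve |R(x)|<1 on ℝ⁻.
x=-0.72: |R|=0.5431
x=-2: |R|=0.2308
x=-10: |R|=0.1111
x=-100: |R|=0.2346
θ=4/5≥1/2 ⇒ |1+1/5x|<|1−4/5x| ∀x<0 ⇒ interval (−∞,0).

(−∞, 0) — no finite endpoint. Any h>0 works for λ=-6.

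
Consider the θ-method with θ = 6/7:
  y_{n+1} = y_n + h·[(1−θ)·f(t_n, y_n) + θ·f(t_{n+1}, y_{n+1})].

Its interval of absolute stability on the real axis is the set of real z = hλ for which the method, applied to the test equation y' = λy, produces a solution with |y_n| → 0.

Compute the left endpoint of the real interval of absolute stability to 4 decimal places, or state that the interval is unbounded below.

unbounded; (−∞, 0).

On y'=λy, z=hλ:
  y_{n+1} = y_n + z·[1/7·y_n + 6/7·y_{n+1}] ⇒ (1 − 6/7z)y_{n+1} = (1 + 1/7z)y_n
  so R(z) = (1 + 1/7z)/(1 − 6/7z).

Solve |R(x)|<1 on ℝ⁻.
x=-0.47: |R|=0.6650
x=-2: |R|=0.2632
x=-10: |R|=0.0448
x=-100: |R|=0.1532
θ=6/7≥1/2 ⇒ |1+1/7x|<|1−6/7x| ∀x<0 ⇒ stable on all of ℝ⁻.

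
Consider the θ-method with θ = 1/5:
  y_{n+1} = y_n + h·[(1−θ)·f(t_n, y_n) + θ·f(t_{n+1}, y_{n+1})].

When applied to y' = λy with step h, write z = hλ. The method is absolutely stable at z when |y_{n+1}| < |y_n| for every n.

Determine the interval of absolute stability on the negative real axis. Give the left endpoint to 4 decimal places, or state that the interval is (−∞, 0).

Set f=λy, z=hλ:
  y_{n+1} = y_n + z·[4/5·y_n + 1/5·y_{n+1}] ⇒ (1 − 1/5z)y_{n+1} = (1 + 4/5z)y_n
  so R(z) = (1 + 4/5z)/(1 − 1/5z).

Solve |R(x)|<1 on ℝ⁻.
x=-1.45: |R|=0.1240
R=−1: 1+4/5x = −1+1/5x ⇒ -3/5x=2 ⇒ x=2/(-3/5)=-3.3333
Confirm numerically:
  x=-2.898: |R|=0.83464 <1
  x=-1.868: |R|=0.35993 <1
  x=-1.404: |R|=0.09619 <1
  x=-3.593: |R|=1.09066 >1
  x=-3.384: |R|=1.01813 >1
So |R|<1 on (-3.3333, 0).

(-3.3333, 0).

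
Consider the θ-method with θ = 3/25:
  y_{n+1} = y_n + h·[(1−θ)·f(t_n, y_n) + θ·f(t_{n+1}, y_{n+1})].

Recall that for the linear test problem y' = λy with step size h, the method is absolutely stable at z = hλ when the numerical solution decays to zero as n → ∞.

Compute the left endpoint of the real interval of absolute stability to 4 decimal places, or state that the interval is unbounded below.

z* = -2.6316.

On y'=λy, z=hλ:
  y_{n+1} = y_n + z·[22/25·y_n + 3/25·y_{n+1}] ⇒ (1 − 3/25z)y_{n+1} = (1 + 22/25z)y_n
  ⇒ R(z) = (1 + 22/25z)/(1 − 3/25z).

Find x<0 with |R(x)|<1.
x=-0.89: |R|=0.1959
R=−1: 1+22/25x = −1+3/25x ⇒ -19/25x=2 ⇒ x=2/(-19/25)=-2.6316
Confirm numerically:
  x=-2.413: |R|=0.87118 <1
  x=-1.866: |R|=0.52461 <1
  x=-1.484: |R|=0.25968 <1
  x=-2.893: |R|=1.14748 >1
  x=-2.728: |R|=1.05521 >1
Stable set (-2.6316, 0).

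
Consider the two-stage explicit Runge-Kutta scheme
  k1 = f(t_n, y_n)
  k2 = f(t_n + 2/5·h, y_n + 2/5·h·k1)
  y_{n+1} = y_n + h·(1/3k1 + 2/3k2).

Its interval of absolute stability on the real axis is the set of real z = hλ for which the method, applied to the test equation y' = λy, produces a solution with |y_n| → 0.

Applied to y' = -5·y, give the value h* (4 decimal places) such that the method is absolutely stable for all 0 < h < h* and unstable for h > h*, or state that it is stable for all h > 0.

(-3.7500,0); λ=-5 ⇒ h* = (15/4)/5 = 0.7500.

Set f=λy, z=hλ:
  k1=λy_n ⇒ h·k1=z·y_n;  k2=λ(1+2/5z)y_n ⇒ h·k2=z(1+2/5z)y_n
  y_{n+1}/y_n = 1 + 1/3z + 2/3z(1+2/5z) = 1 + z + 4/15z²
  ⇒ R(z) = 1 + z + 4/15z².

Need |R(x)|<1, x<0.
x=-0.38: |R|=0.6585
R=1: x+4/15x²=0 ⇒ x=−15/4=-3.7500; min R=1−1/(4·4/15)=0.0625>−1
Confirm numerically:
  x=-3.487: |R|=0.75545 <1
  x=-3.455: |R|=0.72821 <1
  x=-3.408: |R|=0.68919 <1
  x=-1.922: |R|=0.06309 <1
  x=-4.321: |R|=1.65794 >1
  x=-4.273: |R|=1.59594 >1
  x=-3.914: |R|=1.17117 >1
So |R|<1 on (-3.7500, 0).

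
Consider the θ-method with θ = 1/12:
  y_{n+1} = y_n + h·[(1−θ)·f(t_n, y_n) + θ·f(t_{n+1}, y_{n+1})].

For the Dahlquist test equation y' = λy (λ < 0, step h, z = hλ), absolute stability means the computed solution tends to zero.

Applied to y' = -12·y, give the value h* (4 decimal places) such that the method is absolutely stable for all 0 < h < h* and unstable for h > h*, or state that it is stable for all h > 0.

With y'=λy (z=hλ):
  y_{n+1} = y_n + z·[11/12·y_n + 1/12·y_{n+1}] ⇒ (1 − 1/12z)y_{n+1} = (1 + 11/12z)y_n
  ⇒ R(z) = (1 + 11/12z)/(1 − 1/12z).

Need |R(x)|<1, x<0.
x=-1.22: |R|=0.1074
R=−1: 1+11/12x = −1+1/12x ⇒ -5/6x=2 ⇒ x=2/(-5/6)=-2.4000
Confirm numerically:
  x=-1.517: |R|=0.34675 <1
  x=-1.264: |R|=0.14355 <1
  x=-1.093: |R|=0.00176 <1
  x=-1.025: |R|=0.05566 <1
  x=-2.776: |R|=1.25447 >1
  x=-2.443: |R|=1.02977 >1
Interval (-2.4000, 0).

(-2.4000,0); λ=-12 ⇒ h* = (12/5)/12 = 0.2000.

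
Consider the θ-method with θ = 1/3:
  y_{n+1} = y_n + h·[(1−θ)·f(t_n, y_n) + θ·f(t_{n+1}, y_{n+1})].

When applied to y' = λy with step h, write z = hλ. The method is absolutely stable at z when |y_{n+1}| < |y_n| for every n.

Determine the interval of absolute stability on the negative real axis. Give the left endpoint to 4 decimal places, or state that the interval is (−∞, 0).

z∈(-6.0000,0).

Set f=λy, z=hλ:
  y_{n+1} = y_n + z·[2/3·y_n + 1/3·y_{n+1}] ⇒ (1 − 1/3z)y_{n+1} = (1 + 2/3z)y_n
  Hence R(z) = (1 + 2/3z)/(1 − 1/3z).

Boundary: |R(x)|=1, x<0.
x=-1.59: |R|=0.0392
R=−1: 1+2/3x = −1+1/3x ⇒ -1/3x=2 ⇒ x=2/(-1/3)=-6.0000
Confirm numerically:
  x=-5.799: |R|=0.97716 <1
  x=-3.993: |R|=0.71300 <1
  x=-3.575: |R|=0.63118 <1
  x=-6.466: |R|=1.04923 >1
  x=-6.213: |R|=1.02312 >1
Interval (-6.0000, 0).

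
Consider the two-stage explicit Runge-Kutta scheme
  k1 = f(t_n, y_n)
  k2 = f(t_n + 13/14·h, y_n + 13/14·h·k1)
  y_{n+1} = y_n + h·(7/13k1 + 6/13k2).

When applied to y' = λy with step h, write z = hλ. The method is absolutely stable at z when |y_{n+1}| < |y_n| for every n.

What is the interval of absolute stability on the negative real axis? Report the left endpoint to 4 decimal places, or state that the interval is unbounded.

(-2.3333, 0).

On y'=λy, z=hλ:
  k1=λy_n ⇒ h·k1=z·y_n;  k2=λ(1+13/14z)y_n ⇒ h·k2=z(1+13/14z)y_n
  y_{n+1}/y_n = 1 + 7/13z + 6/13z(1+13/14z) = 1 + z + 3/7z²
  so R(z) = 1 + z + 3/7z².

Find x<0 with |R(x)|<1.
x=-0.57: |R|=0.5692
R=1: x+3/7x²=0 ⇒ x=−7/3=-2.3333; min R=1−1/(4·3/7)=0.4167>−1
Confirm numerically:
  x=-1.944: |R|=0.67563 <1
  x=-1.916: |R|=0.65731 <1
  x=-1.062: |R|=0.42136 <1
  x=-2.834: |R|=1.60810 >1
  x=-2.828: |R|=1.59954 >1
  x=-2.407: |R|=1.07599 >1
Interval (-2.3333, 0).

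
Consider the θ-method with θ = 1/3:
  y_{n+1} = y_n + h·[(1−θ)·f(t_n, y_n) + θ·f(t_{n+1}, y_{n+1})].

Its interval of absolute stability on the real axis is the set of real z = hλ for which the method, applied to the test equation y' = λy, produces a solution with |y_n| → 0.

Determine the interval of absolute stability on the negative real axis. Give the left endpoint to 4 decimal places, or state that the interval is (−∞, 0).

(-6.0000, 0).

Set f=λy, z=hλ:
  y_{n+1} = y_n + z·[2/3·y_n + 1/3·y_{n+1}] ⇒ (1 − 1/3z)y_{n+1} = (1 + 2/3z)y_n
  so R(z) = (1 + 2/3z)/(1 − 1/3z).

Boundary: |R(x)|=1, x<0.
x=-1.21: |R|=0.1378
R=−1: 1+2/3x = −1+1/3x ⇒ -1/3x=2 ⇒ x=2/(-1/3)=-6.0000
Confirm numerically:
  x=-4.656: |R|=0.82445 <1
  x=-4.098: |R|=0.73204 <1
  x=-4.095: |R|=0.73150 <1
  x=-2.921: |R|=0.47999 <1
  x=-6.390: |R|=1.04153 >1
  x=-6.384: |R|=1.04092 >1
So |R|<1 on (-6.0000, 0).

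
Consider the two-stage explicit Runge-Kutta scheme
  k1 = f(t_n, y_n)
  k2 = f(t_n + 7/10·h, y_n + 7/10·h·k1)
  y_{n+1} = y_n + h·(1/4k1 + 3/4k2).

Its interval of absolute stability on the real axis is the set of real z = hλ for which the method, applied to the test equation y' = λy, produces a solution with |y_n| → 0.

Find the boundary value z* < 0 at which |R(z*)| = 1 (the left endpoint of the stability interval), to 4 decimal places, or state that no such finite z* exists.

z* = -1.9048.

With y'=λy (z=hλ):
  k1=λy_n ⇒ h·k1=z·y_n;  k2=λ(1+7/10z)y_n ⇒ h·k2=z(1+7/10z)y_n
  y_{n+1}/y_n = 1 + 1/4z + 3/4z(1+7/10z) = 1 + z + 21/40z²
  ⇒ R(z) = 1 + z + 21/40z².

Solve |R(x)|<1 on ℝ⁻.
x=-1.08: |R|=0.5324
R=1: x+21/40x²=0 ⇒ x=−40/21=-1.9048; min R=1−1/(4·21/40)=0.5238>−1
Confirm numerically:
  x=-1.681: |R|=0.80252 <1
  x=-1.270: |R|=0.57677 <1
  x=-1.034: |R|=0.52731 <1
  x=-2.061: |R|=1.16905 >1
  x=-1.998: |R|=1.09780 >1
Interval (-1.9048, 0).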